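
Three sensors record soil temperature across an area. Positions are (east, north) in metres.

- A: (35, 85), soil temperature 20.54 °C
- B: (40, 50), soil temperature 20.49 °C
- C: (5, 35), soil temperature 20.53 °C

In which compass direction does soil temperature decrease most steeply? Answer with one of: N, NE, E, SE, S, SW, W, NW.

Differences from A: to B (Δx, Δy, Δh) = (5, -35, -0.05); to C = (-30, -50, -0.01).
Determinant of the coordinate differences = 5·(-50) − (-30)·(-35) = -1300.
∂T/∂x = [(-0.05)·(-50) − (-0.01)·(-35)] / -1300 = -0.001654
∂T/∂y = [5·(-0.01) − (-30)·(-0.05)] / -1300 = +0.001192
Steepest decrease is along −∇f = (+0.001654 E, -0.001192 N) → southeast.

SE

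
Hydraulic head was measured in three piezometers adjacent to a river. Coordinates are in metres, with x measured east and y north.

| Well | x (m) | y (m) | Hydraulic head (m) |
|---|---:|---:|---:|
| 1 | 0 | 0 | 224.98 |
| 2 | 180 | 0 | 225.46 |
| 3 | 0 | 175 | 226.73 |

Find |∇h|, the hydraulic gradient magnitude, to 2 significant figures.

0.010

∂h/∂x = (225.46 − 224.98) / (180 − 0) = +0.002667
∂h/∂y = (226.73 − 224.98) / (175 − 0) = +0.01000
|∇h| = √(0.002667² + 0.01000²) = 0.01035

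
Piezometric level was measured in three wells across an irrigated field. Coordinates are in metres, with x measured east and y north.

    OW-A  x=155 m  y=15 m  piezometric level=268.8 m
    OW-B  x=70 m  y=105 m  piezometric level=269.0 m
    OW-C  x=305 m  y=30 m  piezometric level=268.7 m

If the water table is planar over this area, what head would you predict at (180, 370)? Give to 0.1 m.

269.3 m

Taking OW-A as reference: OW-B−OW-A = (-85, 90, +0.2); OW-C−OW-A = (150, 15, -0.1).
Solve a·Δx + b·Δy = Δh: det = (-85)·15 − 150·90 = -14775.
∂h/∂x = [(+0.2)·15 − (-0.1)·90] / -14775 = -0.0008122
∂h/∂y = [(-85)·(-0.1) − 150·(+0.2)] / -14775 = +0.001455
h(180, 370) = 268.8 + (-0.0008122)·(25) + (+0.001455)·(355) = 268.8 -0.020 +0.517 = 269.296 m.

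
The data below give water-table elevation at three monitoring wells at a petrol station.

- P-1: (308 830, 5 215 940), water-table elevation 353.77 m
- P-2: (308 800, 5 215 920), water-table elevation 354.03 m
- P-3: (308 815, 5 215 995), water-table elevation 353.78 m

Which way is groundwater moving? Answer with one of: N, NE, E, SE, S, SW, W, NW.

Differences from P-1: to P-2 (Δx, Δy, Δh) = (-30, -20, +0.26); to P-3 = (-15, 55, +0.01).
Solve a·Δx + b·Δy = Δh: det = (-30)·55 − (-15)·(-20) = -1950.
∂h/∂x = [(+0.26)·55 − (+0.01)·(-20)] / -1950 = -0.007436
∂h/∂y = [(-30)·(+0.01) − (-15)·(+0.26)] / -1950 = -0.001846
Flow = −∇h = (+0.007436 east, +0.001846 north), which points east.

E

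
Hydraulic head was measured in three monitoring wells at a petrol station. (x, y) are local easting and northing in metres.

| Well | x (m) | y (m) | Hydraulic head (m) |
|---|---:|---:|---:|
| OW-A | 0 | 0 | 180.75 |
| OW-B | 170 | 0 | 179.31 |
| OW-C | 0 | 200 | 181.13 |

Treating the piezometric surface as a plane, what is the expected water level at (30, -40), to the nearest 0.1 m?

∂h/∂x = (179.31 − 180.75) / (170 − 0) = -0.008471
∂h/∂y = (181.13 − 180.75) / (200 − 0) = +0.001900
h(30, -40) = 180.75 + (-0.008471)·(30) + (+0.001900)·(-40) = 180.75 -0.254 -0.076 = 180.420 m.

180.4 m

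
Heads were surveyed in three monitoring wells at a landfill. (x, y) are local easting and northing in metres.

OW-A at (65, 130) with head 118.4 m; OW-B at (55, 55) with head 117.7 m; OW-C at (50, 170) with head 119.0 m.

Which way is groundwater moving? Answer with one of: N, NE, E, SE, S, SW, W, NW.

SE

Differences from OW-A: to OW-B (Δx, Δy, Δh) = (-10, -75, -0.7); to OW-C = (-15, 40, +0.6).
Solve a·Δx + b·Δy = Δh: det = (-10)·40 − (-15)·(-75) = -1525.
∂h/∂x = [(-0.7)·40 − (+0.6)·(-75)] / -1525 = -0.01115
∂h/∂y = [(-10)·(+0.6) − (-15)·(-0.7)] / -1525 = +0.01082
Flow = −∇h = (+0.01115 east, -0.01082 north), which points southeast.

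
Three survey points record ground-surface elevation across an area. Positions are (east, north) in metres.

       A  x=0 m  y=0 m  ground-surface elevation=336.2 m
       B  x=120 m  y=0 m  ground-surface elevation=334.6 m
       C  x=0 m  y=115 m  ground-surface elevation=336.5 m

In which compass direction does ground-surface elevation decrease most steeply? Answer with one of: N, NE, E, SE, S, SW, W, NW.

∂z/∂x = (334.6 − 336.2) / (120 − 0) = -0.01333
∂z/∂y = (336.5 − 336.2) / (115 − 0) = +0.002609
Steepest decrease is along −∇f = (+0.01333 E, -0.002609 N) → east.

E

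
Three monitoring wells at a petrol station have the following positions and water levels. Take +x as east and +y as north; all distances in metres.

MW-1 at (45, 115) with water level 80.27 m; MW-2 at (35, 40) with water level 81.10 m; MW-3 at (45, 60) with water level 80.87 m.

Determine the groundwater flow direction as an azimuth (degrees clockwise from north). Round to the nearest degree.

With h = a·x + b·y + c and MW-1 as origin, the differences give:
  (-10)·a + (-75)·b = +0.83
  0·a + (-55)·b = +0.60
Eliminate b (×(-55) and ×(-75), subtract): 550·a = -0.650 → a = ∂h/∂x = -0.001182
Back-substitute: b = ∂h/∂y = -0.01091.
Flow direction (−∇h) has components (+0.001182 E, +0.01091 N).
Azimuth = atan2(E, N) = atan2(+0.001182, +0.01091) = 6.2° ≈ 006°.

006°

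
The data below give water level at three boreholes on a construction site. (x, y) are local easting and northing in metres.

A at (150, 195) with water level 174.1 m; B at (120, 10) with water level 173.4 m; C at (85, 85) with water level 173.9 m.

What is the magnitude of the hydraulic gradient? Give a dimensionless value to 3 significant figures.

0.00644

Differences from A: to B (Δx, Δy, Δh) = (-30, -185, -0.7); to C = (-65, -110, -0.2).
Determinant of the coordinate differences = (-30)·(-110) − (-65)·(-185) = -8725.
∂h/∂x = [(-0.7)·(-110) − (-0.2)·(-185)] / -8725 = -0.004585
∂h/∂y = [(-30)·(-0.2) − (-65)·(-0.7)] / -8725 = +0.004527
|∇h| = √(-0.004585² + 0.004527²) = 0.006443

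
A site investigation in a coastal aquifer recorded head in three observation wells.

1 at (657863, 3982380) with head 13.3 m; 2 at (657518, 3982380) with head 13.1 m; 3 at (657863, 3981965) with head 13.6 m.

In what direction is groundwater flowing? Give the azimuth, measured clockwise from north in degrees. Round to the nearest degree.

321°

∂h/∂x = (13.1 − 13.3) / (657518 − 657863) = +0.0005797
∂h/∂y = (13.6 − 13.3) / (3981965 − 3982380) = -0.0007229
Flow direction (−∇h) has components (-0.0005797 E, +0.0007229 N).
Azimuth = atan2(E, N) = atan2(-0.0005797, +0.0007229) = 321.3° ≈ 321°.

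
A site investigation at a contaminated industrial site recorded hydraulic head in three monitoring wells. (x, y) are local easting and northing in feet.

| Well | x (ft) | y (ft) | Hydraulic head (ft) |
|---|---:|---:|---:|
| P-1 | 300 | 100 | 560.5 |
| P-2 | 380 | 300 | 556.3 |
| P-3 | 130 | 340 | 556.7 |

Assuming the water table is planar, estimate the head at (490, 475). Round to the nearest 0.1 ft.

With h = a·x + b·y + c and P-1 as origin, the differences give:
  80·a + 200·b = -4.2
  (-170)·a + 240·b = -3.8
Eliminate b (×240 and ×200, subtract): 53200·a = -248.00 → a = ∂h/∂x = -0.004662
Back-substitute: b = ∂h/∂y = -0.01914.
h(490, 475) = 560.5 + (-0.004662)·(190) + (-0.01914)·(375) = 560.5 -0.886 -7.176 = 552.439 ft.

552.4 ft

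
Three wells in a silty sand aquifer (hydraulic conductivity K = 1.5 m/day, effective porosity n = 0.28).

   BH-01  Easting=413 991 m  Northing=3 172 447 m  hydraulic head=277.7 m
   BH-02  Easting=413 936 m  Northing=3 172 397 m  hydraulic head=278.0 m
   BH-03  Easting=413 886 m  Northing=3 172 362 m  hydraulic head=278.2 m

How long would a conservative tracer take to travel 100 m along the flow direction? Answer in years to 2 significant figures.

7.3 years

Taking BH-01 as reference: BH-02−BH-01 = (-55, -50, +0.3); BH-03−BH-01 = (-105, -85, +0.5).
Solve a·Δx + b·Δy = Δh: det = (-55)·(-85) − (-105)·(-50) = -575.
∂h/∂x = [(+0.3)·(-85) − (+0.5)·(-50)] / -575 = +0.0008696
∂h/∂y = [(-55)·(+0.5) − (-105)·(+0.3)] / -575 = -0.006957
|∇h| = √(0.0008696² + -0.006957²) = 0.007011
Seepage velocity v = K·i/n = 1.5 × 0.007011 / 0.28 = 0.03756 m/day.
t = 100 / 0.03756 = 2662 days = 7.29 years.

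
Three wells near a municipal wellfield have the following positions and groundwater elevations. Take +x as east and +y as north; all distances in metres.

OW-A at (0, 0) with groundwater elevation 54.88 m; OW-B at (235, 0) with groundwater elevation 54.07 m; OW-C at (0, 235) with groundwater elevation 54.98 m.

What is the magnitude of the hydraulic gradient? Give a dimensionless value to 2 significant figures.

∂h/∂x = (54.07 − 54.88) / (235 − 0) = -0.003447
∂h/∂y = (54.98 − 54.88) / (235 − 0) = +0.0004255
|∇h| = √(-0.003447² + 0.0004255²) = 0.003473

0.0035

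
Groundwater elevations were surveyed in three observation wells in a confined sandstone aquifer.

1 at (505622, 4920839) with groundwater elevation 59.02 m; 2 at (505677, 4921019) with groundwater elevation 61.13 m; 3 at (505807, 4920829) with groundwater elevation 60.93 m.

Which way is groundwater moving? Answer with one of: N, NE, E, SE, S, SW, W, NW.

SW

With h = a·x + b·y + c and 1 as origin, the differences give:
  55·a + 180·b = +2.11
  185·a + (-10)·b = +1.91
Eliminate b (×(-10) and ×180, subtract): -33850·a = -364.900 → a = ∂h/∂x = +0.01078
Back-substitute: b = ∂h/∂y = +0.008428.
Flow = −∇h = (-0.01078 east, -0.008428 north), which points southwest.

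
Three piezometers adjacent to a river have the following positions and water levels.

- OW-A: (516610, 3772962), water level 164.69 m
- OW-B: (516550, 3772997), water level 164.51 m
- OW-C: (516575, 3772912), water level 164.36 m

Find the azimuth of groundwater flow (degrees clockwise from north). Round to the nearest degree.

With h = a·x + b·y + c and OW-A as origin, the differences give:
  (-60)·a + 35·b = -0.18
  (-35)·a + (-50)·b = -0.33
Eliminate b (×(-50) and ×35, subtract): 4225·a = 20.550 → a = ∂h/∂x = +0.004864
Back-substitute: b = ∂h/∂y = +0.003195.
Flow direction (−∇h) has components (-0.004864 E, -0.003195 N).
Azimuth = atan2(E, N) = atan2(-0.004864, -0.003195) = 236.7° ≈ 237°.

237°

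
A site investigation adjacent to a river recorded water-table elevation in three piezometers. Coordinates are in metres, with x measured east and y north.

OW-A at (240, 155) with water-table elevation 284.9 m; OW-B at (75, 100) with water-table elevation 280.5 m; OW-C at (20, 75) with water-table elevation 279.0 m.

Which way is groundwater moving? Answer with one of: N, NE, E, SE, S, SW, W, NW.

Taking OW-A as reference: OW-B−OW-A = (-165, -55, -4.4); OW-C−OW-A = (-220, -80, -5.9).
Determinant of the coordinate differences = (-165)·(-80) − (-220)·(-55) = 1100.
∂h/∂x = [(-4.4)·(-80) − (-5.9)·(-55)] / 1100 = +0.02500
∂h/∂y = [(-165)·(-5.9) − (-220)·(-4.4)] / 1100 = +0.005000
Flow = −∇h = (-0.02500 east, -0.005000 north), which points west.

W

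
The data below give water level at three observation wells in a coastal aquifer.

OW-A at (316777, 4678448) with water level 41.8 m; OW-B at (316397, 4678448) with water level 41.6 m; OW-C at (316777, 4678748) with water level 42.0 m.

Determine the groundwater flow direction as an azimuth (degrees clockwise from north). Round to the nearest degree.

∂h/∂x = (41.6 − 41.8) / (316397 − 316777) = +0.0005263
∂h/∂y = (42.0 − 41.8) / (4678748 − 4678448) = +0.0006667
Flow direction (−∇h) has components (-0.0005263 E, -0.0006667 N).
Azimuth = atan2(E, N) = atan2(-0.0005263, -0.0006667) = 218.3° ≈ 218°.

218°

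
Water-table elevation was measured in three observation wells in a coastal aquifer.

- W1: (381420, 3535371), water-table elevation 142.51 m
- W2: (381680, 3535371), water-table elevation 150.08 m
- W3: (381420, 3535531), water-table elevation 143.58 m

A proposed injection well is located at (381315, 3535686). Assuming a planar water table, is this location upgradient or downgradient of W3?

∂h/∂x = (150.08 − 142.51) / (381680 − 381420) = +0.02912
∂h/∂y = (143.58 − 142.51) / (3535531 − 3535371) = +0.006688
Head at (381315, 3535686) = 142.51 + (+0.02912)·(-105) + (+0.006688)·(315) = 141.56 m.
That is lower than the 143.58 m at W3, so the point is downgradient.

downgradient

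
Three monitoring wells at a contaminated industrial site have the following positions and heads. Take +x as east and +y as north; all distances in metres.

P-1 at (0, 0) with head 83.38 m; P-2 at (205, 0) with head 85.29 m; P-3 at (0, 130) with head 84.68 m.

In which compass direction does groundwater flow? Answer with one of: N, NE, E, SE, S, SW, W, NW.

∂h/∂x = (85.29 − 83.38) / (205 − 0) = +0.009317
∂h/∂y = (84.68 − 83.38) / (130 − 0) = +0.01000
Flow = −∇h = (-0.009317 east, -0.01000 north), which points southwest.

SW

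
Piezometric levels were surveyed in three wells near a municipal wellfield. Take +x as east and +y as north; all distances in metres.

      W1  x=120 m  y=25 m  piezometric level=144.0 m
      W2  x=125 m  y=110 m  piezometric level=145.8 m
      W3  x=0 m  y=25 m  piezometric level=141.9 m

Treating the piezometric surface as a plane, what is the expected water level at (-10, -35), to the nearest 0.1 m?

140.5 m

Differences from W1: to W2 (Δx, Δy, Δh) = (5, 85, +1.8); to W3 = (-120, 0, -2.1).
Solve a·Δx + b·Δy = Δh: det = 5·0 − (-120)·85 = 10200.
∂h/∂x = [(+1.8)·0 − (-2.1)·85] / 10200 = +0.01750
∂h/∂y = [5·(-2.1) − (-120)·(+1.8)] / 10200 = +0.02015
h(-10, -35) = 144.0 + (+0.01750)·(-130) + (+0.02015)·(-60) = 144.0 -2.275 -1.209 = 140.516 m.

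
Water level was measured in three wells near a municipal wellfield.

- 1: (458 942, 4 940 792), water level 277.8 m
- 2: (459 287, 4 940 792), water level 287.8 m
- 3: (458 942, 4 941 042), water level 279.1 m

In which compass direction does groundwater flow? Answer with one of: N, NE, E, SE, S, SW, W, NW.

W

∂h/∂x = (287.8 − 277.8) / (459287 − 458942) = +0.02899
∂h/∂y = (279.1 − 277.8) / (4941042 − 4940792) = +0.005200
Flow = −∇h = (-0.02899 east, -0.005200 north), which points west.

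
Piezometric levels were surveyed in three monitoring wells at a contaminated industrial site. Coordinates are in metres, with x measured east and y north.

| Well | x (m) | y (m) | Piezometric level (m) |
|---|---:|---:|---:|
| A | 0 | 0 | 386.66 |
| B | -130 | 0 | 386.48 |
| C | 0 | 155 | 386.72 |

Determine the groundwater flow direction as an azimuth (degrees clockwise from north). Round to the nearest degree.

254°

∂h/∂x = (386.48 − 386.66) / (-130 − 0) = +0.001385
∂h/∂y = (386.72 − 386.66) / (155 − 0) = +0.0003871
Flow direction (−∇h) has components (-0.001385 E, -0.0003871 N).
Azimuth = atan2(E, N) = atan2(-0.001385, -0.0003871) = 254.4° ≈ 254°.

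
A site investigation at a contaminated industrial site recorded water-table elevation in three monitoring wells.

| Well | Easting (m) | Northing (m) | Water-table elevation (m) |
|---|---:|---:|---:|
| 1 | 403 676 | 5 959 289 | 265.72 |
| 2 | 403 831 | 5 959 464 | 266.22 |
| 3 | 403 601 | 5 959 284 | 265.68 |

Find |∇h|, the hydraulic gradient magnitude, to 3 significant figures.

0.00256

Taking 1 as reference: 2−1 = (155, 175, +0.50); 3−1 = (-75, -5, -0.04).
Solve a·Δx + b·Δy = Δh: det = 155·(-5) − (-75)·175 = 12350.
∂h/∂x = [(+0.50)·(-5) − (-0.04)·175] / 12350 = +0.0003644
∂h/∂y = [155·(-0.04) − (-75)·(+0.50)] / 12350 = +0.002534
|∇h| = √(0.0003644² + 0.002534²) = 0.00256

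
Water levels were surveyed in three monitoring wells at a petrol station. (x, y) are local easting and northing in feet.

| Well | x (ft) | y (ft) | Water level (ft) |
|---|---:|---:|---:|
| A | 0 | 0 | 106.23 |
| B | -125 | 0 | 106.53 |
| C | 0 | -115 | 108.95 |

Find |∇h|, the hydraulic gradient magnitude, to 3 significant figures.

∂h/∂x = (106.53 − 106.23) / (-125 − 0) = -0.002400
∂h/∂y = (108.95 − 106.23) / (-115 − 0) = -0.02365
|∇h| = √(-0.002400² + -0.02365²) = 0.02377

0.0238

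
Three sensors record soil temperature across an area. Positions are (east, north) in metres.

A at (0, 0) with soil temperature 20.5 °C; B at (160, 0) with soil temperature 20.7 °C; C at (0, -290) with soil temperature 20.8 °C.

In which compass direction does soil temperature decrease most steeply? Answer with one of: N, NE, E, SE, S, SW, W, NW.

∂T/∂x = (20.7 − 20.5) / (160 − 0) = +0.001250
∂T/∂y = (20.8 − 20.5) / (-290 − 0) = -0.001034
Steepest decrease is along −∇f = (-0.001250 E, +0.001034 N) → northwest.

NW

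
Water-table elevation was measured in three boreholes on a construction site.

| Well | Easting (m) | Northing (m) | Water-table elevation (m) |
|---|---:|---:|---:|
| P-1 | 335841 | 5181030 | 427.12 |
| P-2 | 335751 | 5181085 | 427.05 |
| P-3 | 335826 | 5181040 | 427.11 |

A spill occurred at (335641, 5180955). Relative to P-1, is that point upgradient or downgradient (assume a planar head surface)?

Taking P-1 as reference: P-2−P-1 = (-90, 55, -0.07); P-3−P-1 = (-15, 10, -0.01).
Solve a·Δx + b·Δy = Δh: det = (-90)·10 − (-15)·55 = -75.
∂h/∂x = [(-0.07)·10 − (-0.01)·55] / -75 = +0.002000
∂h/∂y = [(-90)·(-0.01) − (-15)·(-0.07)] / -75 = +0.002000
Head at (335641, 5180955) = 427.12 + (+0.002000)·(-200) + (+0.002000)·(-75) = 426.57 m.
That is lower than the 427.12 m at P-1, so the point is downgradient.

downgradient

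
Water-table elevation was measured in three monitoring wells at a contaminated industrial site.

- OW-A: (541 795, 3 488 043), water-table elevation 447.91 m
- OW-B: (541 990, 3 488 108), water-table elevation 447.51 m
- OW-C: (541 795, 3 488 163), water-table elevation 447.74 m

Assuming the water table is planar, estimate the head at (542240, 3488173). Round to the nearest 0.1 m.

Taking OW-A as reference: OW-B−OW-A = (195, 65, -0.40); OW-C−OW-A = (0, 120, -0.17).
Solve a·Δx + b·Δy = Δh: det = 195·120 − 0·65 = 23400.
∂h/∂x = [(-0.40)·120 − (-0.17)·65] / 23400 = -0.001579
∂h/∂y = [195·(-0.17) − 0·(-0.40)] / 23400 = -0.001417
h(542240, 3488173) = 447.91 + (-0.001579)·(445) + (-0.001417)·(130) = 447.91 -0.703 -0.184 = 447.023 m.

447.0 m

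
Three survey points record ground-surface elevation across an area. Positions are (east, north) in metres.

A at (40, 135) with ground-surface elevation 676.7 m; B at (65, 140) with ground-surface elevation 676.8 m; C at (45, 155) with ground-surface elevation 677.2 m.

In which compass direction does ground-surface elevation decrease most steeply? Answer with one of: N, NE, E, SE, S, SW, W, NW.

Taking A as reference: B−A = (25, 5, +0.1); C−A = (5, 20, +0.5).
Solve a·Δx + b·Δy = Δz: det = 25·20 − 5·5 = 475.
∂z/∂x = [(+0.1)·20 − (+0.5)·5] / 475 = -0.001053
∂z/∂y = [25·(+0.5) − 5·(+0.1)] / 475 = +0.02526
Steepest decrease is along −∇f = (+0.001053 E, -0.02526 N) → south.

S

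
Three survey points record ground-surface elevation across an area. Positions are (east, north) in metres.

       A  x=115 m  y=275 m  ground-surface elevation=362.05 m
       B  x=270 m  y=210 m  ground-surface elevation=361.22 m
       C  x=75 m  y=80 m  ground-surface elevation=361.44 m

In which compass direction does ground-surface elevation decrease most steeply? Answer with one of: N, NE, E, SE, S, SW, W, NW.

With z = a·x + b·y + c and A as origin, the differences give:
  155·a + (-65)·b = -0.83
  (-40)·a + (-195)·b = -0.61
Eliminate b (×(-195) and ×(-65), subtract): -32825·a = 122.200 → a = ∂z/∂x = -0.003723
Back-substitute: b = ∂z/∂y = +0.003892.
Steepest decrease is along −∇f = (+0.003723 E, -0.003892 N) → southeast.

SE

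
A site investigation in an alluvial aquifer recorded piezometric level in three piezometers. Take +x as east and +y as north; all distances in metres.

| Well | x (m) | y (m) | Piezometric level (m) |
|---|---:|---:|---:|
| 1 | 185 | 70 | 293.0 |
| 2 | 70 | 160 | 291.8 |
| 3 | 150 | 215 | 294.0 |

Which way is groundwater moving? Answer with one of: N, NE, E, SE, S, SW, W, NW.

SW

Taking 1 as reference: 2−1 = (-115, 90, -1.2); 3−1 = (-35, 145, +1.0).
Solve a·Δx + b·Δy = Δh: det = (-115)·145 − (-35)·90 = -13525.
∂h/∂x = [(-1.2)·145 − (+1.0)·90] / -13525 = +0.01952
∂h/∂y = [(-115)·(+1.0) − (-35)·(-1.2)] / -13525 = +0.01161
Flow = −∇h = (-0.01952 east, -0.01161 north), which points southwest.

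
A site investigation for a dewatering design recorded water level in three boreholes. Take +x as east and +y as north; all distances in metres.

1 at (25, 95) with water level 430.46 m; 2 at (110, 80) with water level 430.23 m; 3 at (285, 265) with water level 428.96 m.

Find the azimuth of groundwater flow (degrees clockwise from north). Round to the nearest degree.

042°

With h = a·x + b·y + c and 1 as origin, the differences give:
  85·a + (-15)·b = -0.23
  260·a + 170·b = -1.50
Eliminate b (×170 and ×(-15), subtract): 18350·a = -61.600 → a = ∂h/∂x = -0.003357
Back-substitute: b = ∂h/∂y = -0.003689.
Flow direction (−∇h) has components (+0.003357 E, +0.003689 N).
Azimuth = atan2(E, N) = atan2(+0.003357, +0.003689) = 42.3° ≈ 042°.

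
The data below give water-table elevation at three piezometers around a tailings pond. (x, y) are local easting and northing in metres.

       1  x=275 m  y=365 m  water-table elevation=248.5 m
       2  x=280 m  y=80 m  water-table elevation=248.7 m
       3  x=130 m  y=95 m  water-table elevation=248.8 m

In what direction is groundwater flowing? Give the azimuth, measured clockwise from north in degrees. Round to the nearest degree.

046°

With h = a·x + b·y + c and 1 as origin, the differences give:
  5·a + (-285)·b = +0.2
  (-145)·a + (-270)·b = +0.3
Eliminate b (×(-270) and ×(-285), subtract): -42675·a = 31.50 → a = ∂h/∂x = -0.0007381
Back-substitute: b = ∂h/∂y = -0.0007147.
Flow direction (−∇h) has components (+0.0007381 E, +0.0007147 N).
Azimuth = atan2(E, N) = atan2(+0.0007381, +0.0007147) = 45.9° ≈ 046°.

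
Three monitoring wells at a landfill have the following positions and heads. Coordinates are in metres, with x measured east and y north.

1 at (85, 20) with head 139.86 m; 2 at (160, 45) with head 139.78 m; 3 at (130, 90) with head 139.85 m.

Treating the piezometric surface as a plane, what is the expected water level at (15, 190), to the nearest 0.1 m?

With h = a·x + b·y + c and 1 as origin, the differences give:
  75·a + 25·b = -0.08
  45·a + 70·b = -0.01
Eliminate b (×70 and ×25, subtract): 4125·a = -5.350 → a = ∂h/∂x = -0.001297
Back-substitute: b = ∂h/∂y = +0.0006909.
h(15, 190) = 139.86 + (-0.001297)·(-70) + (+0.0006909)·(170) = 139.86 +0.091 +0.117 = 140.068 m.

140.1 m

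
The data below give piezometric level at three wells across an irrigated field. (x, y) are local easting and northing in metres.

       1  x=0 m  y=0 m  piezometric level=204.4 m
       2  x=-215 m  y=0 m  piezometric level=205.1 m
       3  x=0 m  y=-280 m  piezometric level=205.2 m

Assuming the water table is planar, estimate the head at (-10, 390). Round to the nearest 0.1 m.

203.3 m

∂h/∂x = (205.1 − 204.4) / (-215 − 0) = -0.003256
∂h/∂y = (205.2 − 204.4) / (-280 − 0) = -0.002857
h(-10, 390) = 204.4 + (-0.003256)·(-10) + (-0.002857)·(390) = 204.4 +0.033 -1.114 = 203.318 m.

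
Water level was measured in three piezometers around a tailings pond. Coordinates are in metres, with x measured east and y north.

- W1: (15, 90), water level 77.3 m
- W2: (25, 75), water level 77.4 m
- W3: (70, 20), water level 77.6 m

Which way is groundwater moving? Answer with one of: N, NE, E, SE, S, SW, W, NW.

NE

With h = a·x + b·y + c and W1 as origin, the differences give:
  10·a + (-15)·b = +0.1
  55·a + (-70)·b = +0.3
Eliminate b (×(-70) and ×(-15), subtract): 125·a = -2.50 → a = ∂h/∂x = -0.02000
Back-substitute: b = ∂h/∂y = -0.02000.
Flow = −∇h = (+0.02000 east, +0.02000 north), which points northeast.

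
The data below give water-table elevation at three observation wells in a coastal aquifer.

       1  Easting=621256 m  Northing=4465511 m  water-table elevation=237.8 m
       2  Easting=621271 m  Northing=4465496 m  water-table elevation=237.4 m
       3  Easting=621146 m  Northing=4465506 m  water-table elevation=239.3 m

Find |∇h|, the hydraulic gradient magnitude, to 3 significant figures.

0.0189

Three-point gradient (reference 1): Δ to 2 = (15, -15, -0.4), Δ to 3 = (-110, -5, +1.5).
∂h/∂x = -0.01420, ∂h/∂y = +0.01246 (det = -1725).
|∇h| = √(-0.01420² + 0.01246²) = 0.01889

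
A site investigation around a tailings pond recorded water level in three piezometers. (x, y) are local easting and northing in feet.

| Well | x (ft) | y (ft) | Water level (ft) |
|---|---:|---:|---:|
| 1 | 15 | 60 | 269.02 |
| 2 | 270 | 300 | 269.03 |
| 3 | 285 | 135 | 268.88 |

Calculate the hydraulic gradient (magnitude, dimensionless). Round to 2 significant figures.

Taking 1 as reference: 2−1 = (255, 240, +0.01); 3−1 = (270, 75, -0.14).
Solve a·Δx + b·Δy = Δh: det = 255·75 − 270·240 = -45675.
∂h/∂x = [(+0.01)·75 − (-0.14)·240] / -45675 = -0.0007521
∂h/∂y = [255·(-0.14) − 270·(+0.01)] / -45675 = +0.0008407
|∇h| = √(-0.0007521² + 0.0008407²) = 0.001128

0.0011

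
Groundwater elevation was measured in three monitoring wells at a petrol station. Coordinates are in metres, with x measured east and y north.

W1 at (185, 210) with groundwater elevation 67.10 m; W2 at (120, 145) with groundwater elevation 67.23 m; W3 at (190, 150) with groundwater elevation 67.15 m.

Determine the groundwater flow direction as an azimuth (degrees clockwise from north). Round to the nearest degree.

With h = a·x + b·y + c and W1 as origin, the differences give:
  (-65)·a + (-65)·b = +0.13
  5·a + (-60)·b = +0.05
Eliminate b (×(-60) and ×(-65), subtract): 4225·a = -4.550 → a = ∂h/∂x = -0.001077
Back-substitute: b = ∂h/∂y = -0.0009231.
Flow direction (−∇h) has components (+0.001077 E, +0.0009231 N).
Azimuth = atan2(E, N) = atan2(+0.001077, +0.0009231) = 49.4° ≈ 049°.

049°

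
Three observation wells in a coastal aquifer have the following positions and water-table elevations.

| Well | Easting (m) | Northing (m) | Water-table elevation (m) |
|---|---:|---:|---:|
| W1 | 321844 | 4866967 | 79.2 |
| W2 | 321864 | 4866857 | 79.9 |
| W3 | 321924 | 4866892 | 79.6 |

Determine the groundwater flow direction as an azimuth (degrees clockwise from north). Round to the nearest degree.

Taking W1 as reference: W2−W1 = (20, -110, +0.7); W3−W1 = (80, -75, +0.4).
Solve a·Δx + b·Δy = Δh: det = 20·(-75) − 80·(-110) = 7300.
∂h/∂x = [(+0.7)·(-75) − (+0.4)·(-110)] / 7300 = -0.001164
∂h/∂y = [20·(+0.4) − 80·(+0.7)] / 7300 = -0.006575
Flow direction (−∇h) has components (+0.001164 E, +0.006575 N).
Azimuth = atan2(E, N) = atan2(+0.001164, +0.006575) = 10.0° ≈ 010°.

010°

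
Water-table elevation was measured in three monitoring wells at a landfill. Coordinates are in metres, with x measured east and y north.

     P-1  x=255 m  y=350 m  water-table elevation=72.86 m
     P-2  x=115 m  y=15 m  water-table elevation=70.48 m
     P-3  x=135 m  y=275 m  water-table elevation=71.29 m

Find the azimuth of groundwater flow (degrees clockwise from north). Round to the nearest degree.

Differences from P-1: to P-2 (Δx, Δy, Δh) = (-140, -335, -2.38); to P-3 = (-120, -75, -1.57).
Solve a·Δx + b·Δy = Δh: det = (-140)·(-75) − (-120)·(-335) = -29700.
∂h/∂x = [(-2.38)·(-75) − (-1.57)·(-335)] / -29700 = +0.01170
∂h/∂y = [(-140)·(-1.57) − (-120)·(-2.38)] / -29700 = +0.002215
Flow direction (−∇h) has components (-0.01170 E, -0.002215 N).
Azimuth = atan2(E, N) = atan2(-0.01170, -0.002215) = 259.3° ≈ 259°.

259°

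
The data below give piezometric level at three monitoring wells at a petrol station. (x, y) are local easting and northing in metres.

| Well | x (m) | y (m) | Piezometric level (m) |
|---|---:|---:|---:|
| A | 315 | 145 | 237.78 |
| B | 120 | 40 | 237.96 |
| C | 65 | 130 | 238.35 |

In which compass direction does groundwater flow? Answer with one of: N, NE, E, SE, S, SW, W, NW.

SE

Taking A as reference: B−A = (-195, -105, +0.18); C−A = (-250, -15, +0.57).
Determinant of the coordinate differences = (-195)·(-15) − (-250)·(-105) = -23325.
∂h/∂x = [(+0.18)·(-15) − (+0.57)·(-105)] / -23325 = -0.002450
∂h/∂y = [(-195)·(+0.57) − (-250)·(+0.18)] / -23325 = +0.002836
Flow = −∇h = (+0.002450 east, -0.002836 north), which points southeast.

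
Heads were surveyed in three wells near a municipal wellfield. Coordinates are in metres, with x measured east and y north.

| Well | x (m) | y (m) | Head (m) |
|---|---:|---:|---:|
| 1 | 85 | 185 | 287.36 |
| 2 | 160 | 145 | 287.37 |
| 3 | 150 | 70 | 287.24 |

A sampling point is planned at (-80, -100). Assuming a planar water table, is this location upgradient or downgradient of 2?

downgradient

With h = a·x + b·y + c and 1 as origin, the differences give:
  75·a + (-40)·b = +0.01
  65·a + (-115)·b = -0.12
Eliminate b (×(-115) and ×(-40), subtract): -6025·a = -5.950 → a = ∂h/∂x = +0.0009876
Back-substitute: b = ∂h/∂y = +0.001602.
Head at (-80, -100) = 287.36 + (+0.0009876)·(-165) + (+0.001602)·(-285) = 286.74 m.
That is lower than the 287.37 m at 2, so the point is downgradient.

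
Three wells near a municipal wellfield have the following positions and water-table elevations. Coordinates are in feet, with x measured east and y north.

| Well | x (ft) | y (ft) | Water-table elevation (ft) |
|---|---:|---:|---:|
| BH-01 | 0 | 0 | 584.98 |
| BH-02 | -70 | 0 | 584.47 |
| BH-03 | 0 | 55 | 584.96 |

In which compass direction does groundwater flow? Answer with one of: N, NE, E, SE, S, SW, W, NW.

W

∂h/∂x = (584.47 − 584.98) / (-70 − 0) = +0.007286
∂h/∂y = (584.96 − 584.98) / (55 − 0) = -0.0003636
Flow = −∇h = (-0.007286 east, +0.0003636 north), which points west.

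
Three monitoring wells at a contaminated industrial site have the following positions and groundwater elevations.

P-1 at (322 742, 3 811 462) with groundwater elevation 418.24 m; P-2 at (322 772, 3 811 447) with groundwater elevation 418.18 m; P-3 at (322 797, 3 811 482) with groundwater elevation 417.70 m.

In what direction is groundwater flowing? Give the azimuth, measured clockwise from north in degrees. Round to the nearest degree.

Three-point gradient (reference P-1): Δ to P-2 = (30, -15, -0.06), Δ to P-3 = (55, 20, -0.54).
∂h/∂x = -0.006526, ∂h/∂y = -0.009053 (det = 1425).
Flow direction (−∇h) has components (+0.006526 E, +0.009053 N).
Azimuth = atan2(E, N) = atan2(+0.006526, +0.009053) = 35.8° ≈ 036°.

036°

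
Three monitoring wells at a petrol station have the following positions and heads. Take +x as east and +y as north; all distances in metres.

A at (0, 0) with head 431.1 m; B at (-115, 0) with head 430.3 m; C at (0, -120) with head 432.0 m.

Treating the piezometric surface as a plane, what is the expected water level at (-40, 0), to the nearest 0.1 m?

430.8 m

∂h/∂x = (430.3 − 431.1) / (-115 − 0) = +0.006957
∂h/∂y = (432.0 − 431.1) / (-120 − 0) = -0.007500
h(-40, 0) = 431.1 + (+0.006957)·(-40) + (-0.007500)·(0) = 431.1 -0.278 -0.000 = 430.822 m.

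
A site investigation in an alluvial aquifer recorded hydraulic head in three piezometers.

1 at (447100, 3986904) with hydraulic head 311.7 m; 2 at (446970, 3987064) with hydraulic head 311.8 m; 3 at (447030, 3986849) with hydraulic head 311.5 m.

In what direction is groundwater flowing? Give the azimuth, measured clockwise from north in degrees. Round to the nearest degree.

219°

With h = a·x + b·y + c and 1 as origin, the differences give:
  (-130)·a + 160·b = +0.1
  (-70)·a + (-55)·b = -0.2
Eliminate b (×(-55) and ×160, subtract): 18350·a = 26.50 → a = ∂h/∂x = +0.001444
Back-substitute: b = ∂h/∂y = +0.001798.
Flow direction (−∇h) has components (-0.001444 E, -0.001798 N).
Azimuth = atan2(E, N) = atan2(-0.001444, -0.001798) = 218.8° ≈ 219°.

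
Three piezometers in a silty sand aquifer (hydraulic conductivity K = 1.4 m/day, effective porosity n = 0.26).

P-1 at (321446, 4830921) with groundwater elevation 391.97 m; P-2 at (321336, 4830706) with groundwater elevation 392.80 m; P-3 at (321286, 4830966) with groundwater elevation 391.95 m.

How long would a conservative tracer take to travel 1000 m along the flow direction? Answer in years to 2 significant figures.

Differences from P-1: to P-2 (Δx, Δy, Δh) = (-110, -215, +0.83); to P-3 = (-160, 45, -0.02).
Determinant of the coordinate differences = (-110)·45 − (-160)·(-215) = -39350.
∂h/∂x = [(+0.83)·45 − (-0.02)·(-215)] / -39350 = -0.0008399
∂h/∂y = [(-110)·(-0.02) − (-160)·(+0.83)] / -39350 = -0.003431
|∇h| = √(-0.0008399² + -0.003431²) = 0.003532
Seepage velocity v = K·i/n = 1.4 × 0.003532 / 0.26 = 0.01902 m/day.
t = 1000 / 0.01902 = 5.258e+04 days = 144 years.

140 years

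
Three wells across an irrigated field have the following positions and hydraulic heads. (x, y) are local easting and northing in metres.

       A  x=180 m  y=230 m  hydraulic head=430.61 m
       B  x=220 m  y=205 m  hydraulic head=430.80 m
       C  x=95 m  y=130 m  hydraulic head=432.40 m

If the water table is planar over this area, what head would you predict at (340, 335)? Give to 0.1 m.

Three-point gradient (reference A): Δ to B = (40, -25, +0.19), Δ to C = (-85, -100, +1.79).
∂h/∂x = -0.004204, ∂h/∂y = -0.01433 (det = -6125).
h(340, 335) = 430.61 + (-0.004204)·(160) + (-0.01433)·(105) = 430.61 -0.673 -1.504 = 428.433 m.

428.4 m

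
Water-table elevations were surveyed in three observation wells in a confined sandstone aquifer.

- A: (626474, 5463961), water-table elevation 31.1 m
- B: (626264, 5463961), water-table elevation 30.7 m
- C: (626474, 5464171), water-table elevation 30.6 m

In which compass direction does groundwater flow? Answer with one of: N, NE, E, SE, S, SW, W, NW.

NW

∂h/∂x = (30.7 − 31.1) / (626264 − 626474) = +0.001905
∂h/∂y = (30.6 − 31.1) / (5464171 − 5463961) = -0.002381
Flow = −∇h = (-0.001905 east, +0.002381 north), which points northwest.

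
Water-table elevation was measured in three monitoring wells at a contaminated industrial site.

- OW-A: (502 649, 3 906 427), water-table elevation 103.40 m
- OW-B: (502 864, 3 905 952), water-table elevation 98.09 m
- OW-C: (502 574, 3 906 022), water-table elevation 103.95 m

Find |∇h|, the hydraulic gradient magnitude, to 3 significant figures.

0.0198

Differences from OW-A: to OW-B (Δx, Δy, Δh) = (215, -475, -5.31); to OW-C = (-75, -405, +0.55).
Solve a·Δx + b·Δy = Δh: det = 215·(-405) − (-75)·(-475) = -122700.
∂h/∂x = [(-5.31)·(-405) − (+0.55)·(-475)] / -122700 = -0.01966
∂h/∂y = [215·(+0.55) − (-75)·(-5.31)] / -122700 = +0.002282
|∇h| = √(-0.01966² + 0.002282²) = 0.01979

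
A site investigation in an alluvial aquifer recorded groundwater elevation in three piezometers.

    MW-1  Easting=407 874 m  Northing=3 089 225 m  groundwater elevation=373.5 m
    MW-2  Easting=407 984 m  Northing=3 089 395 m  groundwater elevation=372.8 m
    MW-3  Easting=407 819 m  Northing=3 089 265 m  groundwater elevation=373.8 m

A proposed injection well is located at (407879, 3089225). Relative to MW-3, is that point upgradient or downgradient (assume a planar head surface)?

With h = a·x + b·y + c and MW-1 as origin, the differences give:
  110·a + 170·b = -0.7
  (-55)·a + 40·b = +0.3
Eliminate b (×40 and ×170, subtract): 13750·a = -79.00 → a = ∂h/∂x = -0.005745
Back-substitute: b = ∂h/∂y = -0.0004000.
Head at (407879, 3089225) = 373.5 + (-0.005745)·(5) + (-0.0004000)·(0) = 373.47 m.
That is lower than the 373.8 m at MW-3, so the point is downgradient.

downgradient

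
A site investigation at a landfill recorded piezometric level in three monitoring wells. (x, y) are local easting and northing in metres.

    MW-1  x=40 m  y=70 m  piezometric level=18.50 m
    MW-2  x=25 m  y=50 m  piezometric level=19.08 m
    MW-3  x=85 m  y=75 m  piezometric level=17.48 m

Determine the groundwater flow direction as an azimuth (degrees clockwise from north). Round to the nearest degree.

Differences from MW-1: to MW-2 (Δx, Δy, Δh) = (-15, -20, +0.58); to MW-3 = (45, 5, -1.02).
Solve a·Δx + b·Δy = Δh: det = (-15)·5 − 45·(-20) = 825.
∂h/∂x = [(+0.58)·5 − (-1.02)·(-20)] / 825 = -0.02121
∂h/∂y = [(-15)·(-1.02) − 45·(+0.58)] / 825 = -0.01309
Flow direction (−∇h) has components (+0.02121 E, +0.01309 N).
Azimuth = atan2(E, N) = atan2(+0.02121, +0.01309) = 58.3° ≈ 058°.

058°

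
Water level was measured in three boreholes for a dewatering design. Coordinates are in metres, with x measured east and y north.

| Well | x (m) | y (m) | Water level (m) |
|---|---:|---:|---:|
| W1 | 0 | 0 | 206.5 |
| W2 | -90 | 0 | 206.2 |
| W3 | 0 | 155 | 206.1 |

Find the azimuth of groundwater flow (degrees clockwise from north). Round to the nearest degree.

∂h/∂x = (206.2 − 206.5) / (-90 − 0) = +0.003333
∂h/∂y = (206.1 − 206.5) / (155 − 0) = -0.002581
Flow direction (−∇h) has components (-0.003333 E, +0.002581 N).
Azimuth = atan2(E, N) = atan2(-0.003333, +0.002581) = 307.7° ≈ 308°.

308°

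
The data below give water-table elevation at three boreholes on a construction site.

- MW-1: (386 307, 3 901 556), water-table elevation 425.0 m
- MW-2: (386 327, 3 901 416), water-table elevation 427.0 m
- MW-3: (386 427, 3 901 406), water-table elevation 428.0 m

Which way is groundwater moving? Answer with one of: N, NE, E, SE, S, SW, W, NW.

NW

Differences from MW-1: to MW-2 (Δx, Δy, Δh) = (20, -140, +2.0); to MW-3 = (120, -150, +3.0).
Determinant of the coordinate differences = 20·(-150) − 120·(-140) = 13800.
∂h/∂x = [(+2.0)·(-150) − (+3.0)·(-140)] / 13800 = +0.008696
∂h/∂y = [20·(+3.0) − 120·(+2.0)] / 13800 = -0.01304
Flow = −∇h = (-0.008696 east, +0.01304 north), which points northwest.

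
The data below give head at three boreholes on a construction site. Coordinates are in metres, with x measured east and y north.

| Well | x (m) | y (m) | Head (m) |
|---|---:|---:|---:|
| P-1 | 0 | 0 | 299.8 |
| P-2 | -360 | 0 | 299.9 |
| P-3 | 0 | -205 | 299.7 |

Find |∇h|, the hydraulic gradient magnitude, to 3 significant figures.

0.000561

∂h/∂x = (299.9 − 299.8) / (-360 − 0) = -0.0002778
∂h/∂y = (299.7 − 299.8) / (-205 − 0) = +0.0004878
|∇h| = √(-0.0002778² + 0.0004878²) = 0.0005614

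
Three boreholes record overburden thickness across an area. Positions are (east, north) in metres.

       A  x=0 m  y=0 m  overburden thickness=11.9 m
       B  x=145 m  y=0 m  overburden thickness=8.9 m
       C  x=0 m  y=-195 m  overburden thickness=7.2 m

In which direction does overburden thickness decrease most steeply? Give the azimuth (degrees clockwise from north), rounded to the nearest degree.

∂d/∂x = (8.9 − 11.9) / (145 − 0) = -0.02069
∂d/∂y = (7.2 − 11.9) / (-195 − 0) = +0.02410
Steepest decrease is along −∇f: components (+0.02069 E, -0.02410 N).
Azimuth = atan2(+0.02069, -0.02410) = 139.4° ≈ 139°.

139°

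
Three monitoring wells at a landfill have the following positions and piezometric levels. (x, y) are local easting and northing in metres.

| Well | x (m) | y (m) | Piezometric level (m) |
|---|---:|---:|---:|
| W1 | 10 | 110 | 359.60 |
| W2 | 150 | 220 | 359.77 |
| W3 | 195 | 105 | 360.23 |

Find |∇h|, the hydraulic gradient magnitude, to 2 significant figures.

Differences from W1: to W2 (Δx, Δy, Δh) = (140, 110, +0.17); to W3 = (185, -5, +0.63).
Determinant of the coordinate differences = 140·(-5) − 185·110 = -21050.
∂h/∂x = [(+0.17)·(-5) − (+0.63)·110] / -21050 = +0.003333
∂h/∂y = [140·(+0.63) − 185·(+0.17)] / -21050 = -0.002696
|∇h| = √(0.003333² + -0.002696²) = 0.004287

0.0043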